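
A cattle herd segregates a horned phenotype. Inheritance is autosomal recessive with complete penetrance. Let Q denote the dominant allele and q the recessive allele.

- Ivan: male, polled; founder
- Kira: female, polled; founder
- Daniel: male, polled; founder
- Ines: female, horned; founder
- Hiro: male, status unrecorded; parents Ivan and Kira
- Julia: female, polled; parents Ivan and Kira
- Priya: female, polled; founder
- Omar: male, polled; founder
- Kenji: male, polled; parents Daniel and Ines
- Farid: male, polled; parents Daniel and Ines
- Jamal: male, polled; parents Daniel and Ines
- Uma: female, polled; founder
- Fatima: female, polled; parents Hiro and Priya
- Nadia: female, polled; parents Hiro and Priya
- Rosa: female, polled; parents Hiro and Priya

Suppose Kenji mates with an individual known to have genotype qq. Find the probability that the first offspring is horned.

Kenji is polled so carries Q and received q from Ines (qq), so Kenji is Qq.
The cross gives 1/2 Qq : 1/2 qq, so P(offspring is horned) = 1/2.

1/2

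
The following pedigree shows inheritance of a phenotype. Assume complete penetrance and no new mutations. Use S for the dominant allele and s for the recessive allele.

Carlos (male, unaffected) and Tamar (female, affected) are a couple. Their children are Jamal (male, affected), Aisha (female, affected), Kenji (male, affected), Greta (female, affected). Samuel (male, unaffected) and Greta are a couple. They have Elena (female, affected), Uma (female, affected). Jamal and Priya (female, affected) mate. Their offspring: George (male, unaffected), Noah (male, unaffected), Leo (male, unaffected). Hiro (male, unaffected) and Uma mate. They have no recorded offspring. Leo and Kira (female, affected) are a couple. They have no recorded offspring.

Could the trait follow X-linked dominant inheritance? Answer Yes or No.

A consistent assignment under X-linked dominant exists: Carlos X^s Y, Tamar X^S X^S, Jamal X^S Y, Aisha X^S X^s, Kenji X^S Y, Greta X^S X^s, Samuel X^s Y, Priya X^S X^s, Elena X^S X^s, Uma X^S X^s, Hiro X^s Y, George X^s Y, Noah X^s Y, Leo X^s Y, Kira X^S X^S.
In this assignment every recorded phenotype matches its genotype and every non-founder's genotype is obtainable from its parents' genotypes, so the pedigree is consistent.

Yes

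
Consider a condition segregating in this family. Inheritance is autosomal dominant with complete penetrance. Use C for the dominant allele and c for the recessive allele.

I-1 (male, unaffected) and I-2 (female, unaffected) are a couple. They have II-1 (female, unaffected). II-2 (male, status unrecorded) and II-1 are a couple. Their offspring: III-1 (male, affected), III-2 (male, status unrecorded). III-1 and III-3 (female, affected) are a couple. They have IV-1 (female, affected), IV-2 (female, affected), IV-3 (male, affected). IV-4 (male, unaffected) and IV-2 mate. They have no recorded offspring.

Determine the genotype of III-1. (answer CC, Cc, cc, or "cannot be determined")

From phenotype alone, III-1 is CC or Cc.
III-1 is affected so carries C and received c from II-1 (cc), so III-1 is Cc.

Cc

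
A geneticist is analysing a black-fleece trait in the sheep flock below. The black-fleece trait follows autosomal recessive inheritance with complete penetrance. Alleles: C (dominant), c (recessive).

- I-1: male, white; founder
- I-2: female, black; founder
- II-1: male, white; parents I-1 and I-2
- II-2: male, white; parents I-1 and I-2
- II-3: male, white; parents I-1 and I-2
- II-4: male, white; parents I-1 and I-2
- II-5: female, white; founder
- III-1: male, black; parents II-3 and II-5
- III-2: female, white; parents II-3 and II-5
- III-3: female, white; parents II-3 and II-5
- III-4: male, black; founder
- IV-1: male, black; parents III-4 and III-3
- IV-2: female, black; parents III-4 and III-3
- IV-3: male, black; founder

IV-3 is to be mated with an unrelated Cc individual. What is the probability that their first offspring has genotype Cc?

IV-3 is black, so IV-3 is cc.
The cross gives 1/2 Cc : 1/2 cc, so P(offspring has genotype Cc) = 1/2.

1/2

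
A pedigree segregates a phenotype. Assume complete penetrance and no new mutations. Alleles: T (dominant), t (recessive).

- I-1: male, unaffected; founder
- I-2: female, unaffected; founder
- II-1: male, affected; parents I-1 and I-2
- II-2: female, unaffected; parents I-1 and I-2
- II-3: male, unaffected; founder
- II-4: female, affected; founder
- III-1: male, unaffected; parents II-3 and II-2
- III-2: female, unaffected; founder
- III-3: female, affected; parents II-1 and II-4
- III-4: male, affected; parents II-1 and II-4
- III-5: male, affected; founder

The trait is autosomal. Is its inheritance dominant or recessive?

I-1 and I-2 are both unaffected yet have an affected child II-1. Under dominance, an affected child requires at least one affected parent, so the trait cannot be dominant.

recessive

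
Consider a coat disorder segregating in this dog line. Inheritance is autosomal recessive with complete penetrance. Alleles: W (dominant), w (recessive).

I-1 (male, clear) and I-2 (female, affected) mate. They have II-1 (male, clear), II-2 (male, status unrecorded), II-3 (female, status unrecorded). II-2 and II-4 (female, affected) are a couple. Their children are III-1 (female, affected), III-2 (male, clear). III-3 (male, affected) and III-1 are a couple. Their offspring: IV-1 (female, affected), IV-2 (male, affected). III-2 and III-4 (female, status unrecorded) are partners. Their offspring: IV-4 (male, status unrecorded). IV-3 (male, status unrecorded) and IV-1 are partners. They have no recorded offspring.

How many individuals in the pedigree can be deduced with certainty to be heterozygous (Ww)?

3

Obligate heterozygotes: II-1 is clear so carries W and received w from I-2 (ww), so II-1 is Ww; II-2 passed W to III-2 (Ww, whose w came from II-4) and received w from I-2 (ww), so II-2 is Ww; III-2 is clear so carries W and received w from II-4 (ww), so III-2 is Ww.
Every other individual is either homozygous by phenotype or has at least one consistent homozygous assignment, so the count is 3.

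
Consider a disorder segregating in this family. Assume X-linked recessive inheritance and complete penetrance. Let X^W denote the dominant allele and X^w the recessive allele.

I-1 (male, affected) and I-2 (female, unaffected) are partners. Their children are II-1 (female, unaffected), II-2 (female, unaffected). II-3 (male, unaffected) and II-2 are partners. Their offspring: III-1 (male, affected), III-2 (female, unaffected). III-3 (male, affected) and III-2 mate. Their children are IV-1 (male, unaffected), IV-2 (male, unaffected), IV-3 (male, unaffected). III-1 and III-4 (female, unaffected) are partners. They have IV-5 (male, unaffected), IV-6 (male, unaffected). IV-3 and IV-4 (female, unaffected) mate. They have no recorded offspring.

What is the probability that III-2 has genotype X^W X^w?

1/9

II-3 is unaffected, so II-3 is X^W Y.
II-2 is unaffected so carries W and received w from I-1 (X^w Y), so II-2 is X^W X^w.
Their cross gives offspring ratios 1/2 X^W X^W : 1/2 X^W X^w. Conditioning on III-2 being unaffected, P(X^W X^w) = 1/2 / 1 = 1/2 before taking III-2's own offspring into account.
III-3 is affected, so III-3 is X^w Y.
Now use III-2's offspring. Probability of each recorded status — unaffected son IV-1: 1/2 if III-2 is X^W X^w, 1 if X^W X^W; unaffected son IV-2: 1/2 if III-2 is X^W X^w, 1 if X^W X^W; unaffected son IV-3: 1/2 if III-2 is X^W X^w, 1 if X^W X^W.
Bayes: P(X^W X^w) = 1/2·1/8 / (1/2·1/8 + 1/2·1) = 1/9.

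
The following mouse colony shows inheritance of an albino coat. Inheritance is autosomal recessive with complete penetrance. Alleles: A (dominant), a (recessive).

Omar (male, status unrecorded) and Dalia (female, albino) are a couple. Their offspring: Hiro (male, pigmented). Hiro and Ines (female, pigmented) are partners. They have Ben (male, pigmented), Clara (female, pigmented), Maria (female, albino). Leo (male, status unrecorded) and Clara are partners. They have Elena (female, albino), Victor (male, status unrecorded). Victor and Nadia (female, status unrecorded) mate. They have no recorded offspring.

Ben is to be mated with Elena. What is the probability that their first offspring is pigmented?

Hiro is pigmented so carries A and received a from Dalia (aa), so Hiro is Aa.
Ines is pigmented so carries A and passed a to Maria (aa), so Ines is Aa.
Ben is a pigmented offspring of Hiro (Aa) × Ines (Aa), whose cross gives 1/4 AA : 1/2 Aa : 1/4 aa; conditioning on being pigmented, Ben is AA with probability 1/3, Aa with probability 2/3.
Elena is albino, so Elena is aa.
Summing over parental genotype combinations, P(offspring is pigmented) = 1/3·1 + 2/3·1/2 = 2/3.

2/3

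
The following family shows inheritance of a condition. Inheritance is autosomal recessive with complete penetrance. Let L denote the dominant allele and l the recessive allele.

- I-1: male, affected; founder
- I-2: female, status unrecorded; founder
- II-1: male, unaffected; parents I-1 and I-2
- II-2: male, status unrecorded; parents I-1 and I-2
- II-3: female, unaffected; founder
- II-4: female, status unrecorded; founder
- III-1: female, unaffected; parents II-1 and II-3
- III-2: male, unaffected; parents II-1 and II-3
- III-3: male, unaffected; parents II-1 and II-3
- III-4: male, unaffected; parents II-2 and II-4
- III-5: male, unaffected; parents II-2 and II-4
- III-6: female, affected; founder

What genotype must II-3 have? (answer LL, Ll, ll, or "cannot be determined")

II-3's phenotype allows LL or Ll, and no parent or child forces a single allele at both positions; consistent genotype assignments exist with II-3 as LL or Ll.

cannot be determined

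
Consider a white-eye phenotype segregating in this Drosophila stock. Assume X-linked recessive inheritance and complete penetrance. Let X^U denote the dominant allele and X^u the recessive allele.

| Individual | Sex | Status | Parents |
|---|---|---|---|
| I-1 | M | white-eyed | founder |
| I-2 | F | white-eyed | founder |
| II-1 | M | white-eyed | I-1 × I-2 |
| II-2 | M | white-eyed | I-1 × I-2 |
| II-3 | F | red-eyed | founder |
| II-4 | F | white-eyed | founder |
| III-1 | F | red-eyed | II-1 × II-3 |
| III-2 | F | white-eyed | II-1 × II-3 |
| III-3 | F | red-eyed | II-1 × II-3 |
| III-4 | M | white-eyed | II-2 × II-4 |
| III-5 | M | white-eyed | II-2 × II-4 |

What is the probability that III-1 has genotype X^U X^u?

III-1 is red-eyed so carries U and received u from II-1 (X^u Y), so III-1 is X^U X^u, giving P(X^U X^u) = 1.

1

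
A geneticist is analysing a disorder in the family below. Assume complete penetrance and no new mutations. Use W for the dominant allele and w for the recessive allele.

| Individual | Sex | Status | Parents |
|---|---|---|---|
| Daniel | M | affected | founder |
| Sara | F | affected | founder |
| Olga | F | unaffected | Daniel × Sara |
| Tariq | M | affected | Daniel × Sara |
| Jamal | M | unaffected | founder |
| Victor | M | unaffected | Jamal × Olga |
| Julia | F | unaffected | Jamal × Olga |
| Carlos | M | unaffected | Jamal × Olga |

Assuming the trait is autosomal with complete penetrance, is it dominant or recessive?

Daniel and Sara are both affected yet have an unaffected child Olga. Under a recessive model two affected parents are homozygous and every child would be affected, so the trait cannot be recessive.

dominant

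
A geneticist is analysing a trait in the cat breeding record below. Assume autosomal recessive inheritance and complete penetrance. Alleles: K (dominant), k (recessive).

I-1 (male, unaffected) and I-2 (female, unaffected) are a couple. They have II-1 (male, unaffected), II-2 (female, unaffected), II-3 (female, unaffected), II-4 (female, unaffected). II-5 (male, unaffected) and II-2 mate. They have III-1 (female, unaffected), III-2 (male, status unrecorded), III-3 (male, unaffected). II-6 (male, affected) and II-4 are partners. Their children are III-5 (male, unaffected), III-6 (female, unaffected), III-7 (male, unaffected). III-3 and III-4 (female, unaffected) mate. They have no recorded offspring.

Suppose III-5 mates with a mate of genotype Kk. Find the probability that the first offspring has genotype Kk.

III-5 is unaffected so carries K and received k from II-6 (kk), so III-5 is Kk.
The cross gives 1/4 KK : 1/2 Kk : 1/4 kk, so P(offspring has genotype Kk) = 1/2.

1/2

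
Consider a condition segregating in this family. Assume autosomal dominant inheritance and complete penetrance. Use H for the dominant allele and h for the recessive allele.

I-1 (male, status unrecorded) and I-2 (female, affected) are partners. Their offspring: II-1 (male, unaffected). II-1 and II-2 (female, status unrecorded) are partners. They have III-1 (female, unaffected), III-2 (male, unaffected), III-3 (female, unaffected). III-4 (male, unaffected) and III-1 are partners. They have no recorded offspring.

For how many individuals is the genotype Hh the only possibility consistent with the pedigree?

1

Obligate heterozygotes: I-2 is affected so carries H and passed h to II-1 (hh), so I-2 is Hh.
Every other individual is either homozygous by phenotype or has at least one consistent homozygous assignment, so the count is 1.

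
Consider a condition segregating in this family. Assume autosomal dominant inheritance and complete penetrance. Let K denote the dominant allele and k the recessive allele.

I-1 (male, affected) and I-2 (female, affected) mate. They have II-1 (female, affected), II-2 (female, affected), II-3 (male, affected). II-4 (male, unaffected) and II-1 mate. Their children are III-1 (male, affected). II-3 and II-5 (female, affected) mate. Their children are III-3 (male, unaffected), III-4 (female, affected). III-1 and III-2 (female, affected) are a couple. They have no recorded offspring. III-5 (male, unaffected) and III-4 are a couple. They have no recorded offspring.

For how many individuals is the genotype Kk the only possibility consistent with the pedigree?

Obligate heterozygotes: II-3 is affected so carries K and passed k to III-3 (kk), so II-3 is Kk; II-5 is affected so carries K and passed k to III-3 (kk), so II-5 is Kk; III-1 is affected so carries K and received k from II-4 (kk), so III-1 is Kk.
Every other individual is either homozygous by phenotype or has at least one consistent homozygous assignment, so the count is 3.

3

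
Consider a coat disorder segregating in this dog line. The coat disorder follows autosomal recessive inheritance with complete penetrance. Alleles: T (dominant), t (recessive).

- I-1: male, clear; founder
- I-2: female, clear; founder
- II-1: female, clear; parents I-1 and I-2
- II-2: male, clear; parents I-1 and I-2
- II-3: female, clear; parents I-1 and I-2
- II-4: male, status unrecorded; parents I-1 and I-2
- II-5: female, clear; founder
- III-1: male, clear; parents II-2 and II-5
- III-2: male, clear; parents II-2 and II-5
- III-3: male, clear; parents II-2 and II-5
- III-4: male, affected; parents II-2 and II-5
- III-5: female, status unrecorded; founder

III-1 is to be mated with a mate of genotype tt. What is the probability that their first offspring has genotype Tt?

2/3

II-2 is clear so carries T and passed t to III-4 (tt), so II-2 is Tt.
II-5 is clear so carries T and passed t to III-4 (tt), so II-5 is Tt.
III-1 is a clear offspring of II-2 (Tt) × II-5 (Tt), whose cross gives 1/4 TT : 1/2 Tt : 1/4 tt; conditioning on being clear, III-1 is TT with probability 1/3, Tt with probability 2/3.
Summing over parental genotype combinations, P(offspring has genotype Tt) = 1/3·1 + 2/3·1/2 = 2/3.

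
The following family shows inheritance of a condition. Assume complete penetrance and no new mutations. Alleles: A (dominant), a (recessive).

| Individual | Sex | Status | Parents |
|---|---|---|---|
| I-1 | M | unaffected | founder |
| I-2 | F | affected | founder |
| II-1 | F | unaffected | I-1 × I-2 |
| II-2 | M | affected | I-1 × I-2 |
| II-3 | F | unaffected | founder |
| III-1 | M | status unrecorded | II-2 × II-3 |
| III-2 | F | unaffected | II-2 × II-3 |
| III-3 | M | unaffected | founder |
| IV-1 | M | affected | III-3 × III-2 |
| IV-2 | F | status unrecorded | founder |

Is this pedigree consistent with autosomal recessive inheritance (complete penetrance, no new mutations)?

A consistent assignment under autosomal recessive exists: I-1 Aa, I-2 aa, II-1 Aa, II-2 aa, II-3 AA, III-1 Aa, III-2 Aa, III-3 Aa, IV-1 aa, IV-2 AA.
In this assignment every recorded phenotype matches its genotype and every non-founder's genotype is obtainable from its parents' genotypes, so the pedigree is consistent.

Yes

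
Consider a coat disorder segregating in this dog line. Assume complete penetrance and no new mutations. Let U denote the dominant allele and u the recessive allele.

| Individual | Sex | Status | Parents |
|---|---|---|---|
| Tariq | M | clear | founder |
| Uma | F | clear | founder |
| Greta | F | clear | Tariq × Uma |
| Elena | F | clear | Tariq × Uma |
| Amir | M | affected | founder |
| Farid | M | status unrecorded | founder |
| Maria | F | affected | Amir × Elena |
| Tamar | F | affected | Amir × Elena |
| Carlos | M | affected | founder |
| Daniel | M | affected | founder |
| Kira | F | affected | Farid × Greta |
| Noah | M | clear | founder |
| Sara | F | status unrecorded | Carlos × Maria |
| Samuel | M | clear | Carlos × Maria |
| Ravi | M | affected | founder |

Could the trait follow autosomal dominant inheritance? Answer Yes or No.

Yes

A consistent assignment under autosomal dominant exists: Tariq uu, Uma uu, Greta uu, Elena uu, Amir UU, Farid UU, Maria Uu, Tamar Uu, Carlos Uu, Daniel UU, Kira Uu, Noah uu, Sara UU, Samuel uu, Ravi UU.
In this assignment every recorded phenotype matches its genotype and every non-founder's genotype is obtainable from its parents' genotypes, so the pedigree is consistent.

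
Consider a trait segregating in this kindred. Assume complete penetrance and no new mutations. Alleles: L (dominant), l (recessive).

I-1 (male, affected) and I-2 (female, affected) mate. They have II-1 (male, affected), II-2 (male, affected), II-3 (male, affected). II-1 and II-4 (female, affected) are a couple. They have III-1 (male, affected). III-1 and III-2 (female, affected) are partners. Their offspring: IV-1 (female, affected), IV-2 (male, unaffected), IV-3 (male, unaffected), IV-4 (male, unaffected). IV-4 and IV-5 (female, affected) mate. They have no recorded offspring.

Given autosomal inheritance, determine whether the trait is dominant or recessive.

III-1 and III-2 are both affected yet have an unaffected child IV-2. Under a recessive model two affected parents are homozygous and every child would be affected, so the trait cannot be recessive.

dominant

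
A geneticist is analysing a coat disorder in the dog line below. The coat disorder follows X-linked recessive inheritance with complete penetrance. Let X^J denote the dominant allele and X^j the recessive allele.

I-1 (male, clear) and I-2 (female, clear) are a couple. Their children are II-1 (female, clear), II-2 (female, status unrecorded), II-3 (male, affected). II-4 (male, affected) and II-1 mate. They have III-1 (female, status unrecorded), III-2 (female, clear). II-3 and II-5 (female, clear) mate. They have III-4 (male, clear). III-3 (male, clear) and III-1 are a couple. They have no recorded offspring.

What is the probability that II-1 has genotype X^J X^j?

I-1 is clear, so I-1 is X^J Y.
I-2 is clear so carries J and passed j to II-3 (X^j Y), so I-2 is X^J X^j.
Their cross gives offspring ratios 1/2 X^J X^J : 1/2 X^J X^j. Conditioning on II-1 being clear, P(X^J X^j) = 1/2 / 1 = 1/2 before taking II-1's own offspring into account.
II-4 is affected, so II-4 is X^j Y.
Now use II-1's offspring. Probability of each recorded status — clear daughter III-2: 1/2 if II-1 is X^J X^j, 1 if X^J X^J. (III-1: equally likely either way, so uninformative.)
Bayes: P(X^J X^j) = 1/2·1/2 / (1/2·1/2 + 1/2·1) = 1/3.

1/3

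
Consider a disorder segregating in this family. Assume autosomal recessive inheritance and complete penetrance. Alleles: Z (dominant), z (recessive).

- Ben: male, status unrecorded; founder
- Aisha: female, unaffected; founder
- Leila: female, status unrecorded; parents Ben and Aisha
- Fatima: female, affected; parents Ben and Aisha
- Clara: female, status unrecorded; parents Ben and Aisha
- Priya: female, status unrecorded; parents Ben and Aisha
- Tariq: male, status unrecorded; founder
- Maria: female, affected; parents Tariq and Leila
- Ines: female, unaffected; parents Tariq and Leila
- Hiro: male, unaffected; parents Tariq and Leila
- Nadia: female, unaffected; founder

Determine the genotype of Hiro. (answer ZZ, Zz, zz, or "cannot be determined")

Hiro's phenotype allows ZZ or Zz, and no parent or child forces a single allele at both positions; consistent genotype assignments exist with Hiro as ZZ or Zz.

cannot be determined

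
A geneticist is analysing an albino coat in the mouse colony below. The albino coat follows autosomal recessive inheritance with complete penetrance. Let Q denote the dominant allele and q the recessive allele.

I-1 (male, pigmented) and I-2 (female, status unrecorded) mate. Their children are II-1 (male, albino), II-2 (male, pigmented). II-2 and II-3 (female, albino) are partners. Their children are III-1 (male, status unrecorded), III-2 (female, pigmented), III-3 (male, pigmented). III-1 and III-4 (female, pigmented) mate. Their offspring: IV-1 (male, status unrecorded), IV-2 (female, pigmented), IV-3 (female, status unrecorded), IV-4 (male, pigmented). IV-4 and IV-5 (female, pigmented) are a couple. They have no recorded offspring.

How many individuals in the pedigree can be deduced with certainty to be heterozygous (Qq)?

3

Obligate heterozygotes: I-1 is pigmented so carries Q and passed q to II-1 (qq), so I-1 is Qq; III-2 is pigmented so carries Q and received q from II-3 (qq), so III-2 is Qq; III-3 is pigmented so carries Q and received q from II-3 (qq), so III-3 is Qq.
Every other individual is either homozygous by phenotype or has at least one consistent homozygous assignment, so the count is 3.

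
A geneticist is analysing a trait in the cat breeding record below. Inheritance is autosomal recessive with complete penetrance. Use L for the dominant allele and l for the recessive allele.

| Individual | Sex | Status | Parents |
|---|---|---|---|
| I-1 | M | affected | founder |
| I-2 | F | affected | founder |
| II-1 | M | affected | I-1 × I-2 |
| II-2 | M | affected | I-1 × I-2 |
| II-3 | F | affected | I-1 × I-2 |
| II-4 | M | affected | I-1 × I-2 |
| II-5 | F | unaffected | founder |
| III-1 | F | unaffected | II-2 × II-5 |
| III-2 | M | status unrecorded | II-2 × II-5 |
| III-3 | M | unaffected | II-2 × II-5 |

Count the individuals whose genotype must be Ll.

Obligate heterozygotes: III-1 is unaffected so carries L and received l from II-2 (ll), so III-1 is Ll; III-3 is unaffected so carries L and received l from II-2 (ll), so III-3 is Ll.
Every other individual is either homozygous by phenotype or has at least one consistent homozygous assignment, so the count is 2.

2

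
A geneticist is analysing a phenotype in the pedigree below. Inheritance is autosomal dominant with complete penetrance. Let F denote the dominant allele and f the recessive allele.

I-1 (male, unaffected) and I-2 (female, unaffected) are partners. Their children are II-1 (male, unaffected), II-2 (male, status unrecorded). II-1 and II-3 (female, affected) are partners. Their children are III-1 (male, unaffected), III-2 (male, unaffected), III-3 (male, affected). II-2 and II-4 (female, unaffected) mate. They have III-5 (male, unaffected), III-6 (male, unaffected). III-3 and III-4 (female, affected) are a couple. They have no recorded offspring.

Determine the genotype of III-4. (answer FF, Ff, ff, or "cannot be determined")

III-4's phenotype allows FF or Ff, and no parent or child forces a single allele at both positions; consistent genotype assignments exist with III-4 as FF or Ff.

cannot be determined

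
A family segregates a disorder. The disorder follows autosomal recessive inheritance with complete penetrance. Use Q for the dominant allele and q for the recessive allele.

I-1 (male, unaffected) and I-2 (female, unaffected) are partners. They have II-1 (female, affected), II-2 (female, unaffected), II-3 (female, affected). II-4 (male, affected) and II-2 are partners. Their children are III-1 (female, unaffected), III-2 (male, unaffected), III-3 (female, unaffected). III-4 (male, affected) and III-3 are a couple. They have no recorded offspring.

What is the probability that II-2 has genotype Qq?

I-1 is unaffected so carries Q and passed q to II-1 (qq), so I-1 is Qq.
I-2 is unaffected so carries Q and passed q to II-1 (qq), so I-2 is Qq.
Their cross gives offspring ratios 1/4 QQ : 1/2 Qq : 1/4 qq. Conditioning on II-2 being unaffected, P(Qq) = 1/2 / 3/4 = 2/3 before taking II-2's own offspring into account.
II-4 is affected, so II-4 is qq.
Now use II-2's offspring. Probability of each recorded status — unaffected daughter III-1: 1/2 if II-2 is Qq, 1 if QQ; unaffected son III-2: 1/2 if II-2 is Qq, 1 if QQ; unaffected daughter III-3: 1/2 if II-2 is Qq, 1 if QQ.
Bayes: P(Qq) = 2/3·1/8 / (2/3·1/8 + 1/3·1) = 1/5.

1/5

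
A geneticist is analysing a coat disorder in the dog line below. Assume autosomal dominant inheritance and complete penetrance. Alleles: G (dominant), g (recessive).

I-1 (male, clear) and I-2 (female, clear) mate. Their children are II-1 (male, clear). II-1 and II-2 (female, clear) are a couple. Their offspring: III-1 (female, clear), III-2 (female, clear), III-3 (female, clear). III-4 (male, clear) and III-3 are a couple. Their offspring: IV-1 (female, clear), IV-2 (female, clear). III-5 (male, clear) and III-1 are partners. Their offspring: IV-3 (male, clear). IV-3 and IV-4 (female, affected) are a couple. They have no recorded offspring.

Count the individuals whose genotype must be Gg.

No individual's genotype is forced to Gg by the pedigree, so the count is 0.

0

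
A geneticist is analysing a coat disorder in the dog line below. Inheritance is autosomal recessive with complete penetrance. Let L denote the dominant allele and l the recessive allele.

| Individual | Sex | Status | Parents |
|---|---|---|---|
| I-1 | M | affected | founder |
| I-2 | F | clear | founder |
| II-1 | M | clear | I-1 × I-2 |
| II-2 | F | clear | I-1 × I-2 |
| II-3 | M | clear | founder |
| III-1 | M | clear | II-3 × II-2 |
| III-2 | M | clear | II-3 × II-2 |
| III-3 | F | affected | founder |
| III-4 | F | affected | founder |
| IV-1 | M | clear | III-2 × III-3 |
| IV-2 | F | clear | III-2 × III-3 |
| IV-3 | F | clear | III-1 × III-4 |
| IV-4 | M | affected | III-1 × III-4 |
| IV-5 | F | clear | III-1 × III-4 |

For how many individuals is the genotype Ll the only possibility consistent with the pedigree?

7

Obligate heterozygotes: II-1 is clear so carries L and received l from I-1 (ll), so II-1 is Ll; II-2 is clear so carries L and received l from I-1 (ll), so II-2 is Ll; III-1 is clear so carries L and passed l to IV-4 (ll), so III-1 is Ll; IV-1 is clear so carries L and received l from III-3 (ll), so IV-1 is Ll; IV-2 is clear so carries L and received l from III-3 (ll), so IV-2 is Ll; IV-3 is clear so carries L and received l from III-4 (ll), so IV-3 is Ll; IV-5 is clear so carries L and received l from III-4 (ll), so IV-5 is Ll.
Every other individual is either homozygous by phenotype or has at least one consistent homozygous assignment, so the count is 7.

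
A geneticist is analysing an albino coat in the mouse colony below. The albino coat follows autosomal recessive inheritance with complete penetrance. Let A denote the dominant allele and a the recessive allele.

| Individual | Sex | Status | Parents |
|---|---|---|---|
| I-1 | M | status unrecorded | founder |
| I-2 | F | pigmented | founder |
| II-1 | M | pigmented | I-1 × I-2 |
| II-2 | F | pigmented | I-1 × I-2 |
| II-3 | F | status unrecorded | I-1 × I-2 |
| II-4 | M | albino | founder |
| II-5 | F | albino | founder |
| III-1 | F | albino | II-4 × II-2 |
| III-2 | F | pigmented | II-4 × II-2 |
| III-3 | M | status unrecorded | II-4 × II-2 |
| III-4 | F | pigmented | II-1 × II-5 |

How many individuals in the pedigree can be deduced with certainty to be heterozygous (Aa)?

Obligate heterozygotes: II-2 is pigmented so carries A and passed a to III-1 (aa), so II-2 is Aa; III-2 is pigmented so carries A and received a from II-4 (aa), so III-2 is Aa; III-4 is pigmented so carries A and received a from II-5 (aa), so III-4 is Aa.
Every other individual is either homozygous by phenotype or has at least one consistent homozygous assignment, so the count is 3.

3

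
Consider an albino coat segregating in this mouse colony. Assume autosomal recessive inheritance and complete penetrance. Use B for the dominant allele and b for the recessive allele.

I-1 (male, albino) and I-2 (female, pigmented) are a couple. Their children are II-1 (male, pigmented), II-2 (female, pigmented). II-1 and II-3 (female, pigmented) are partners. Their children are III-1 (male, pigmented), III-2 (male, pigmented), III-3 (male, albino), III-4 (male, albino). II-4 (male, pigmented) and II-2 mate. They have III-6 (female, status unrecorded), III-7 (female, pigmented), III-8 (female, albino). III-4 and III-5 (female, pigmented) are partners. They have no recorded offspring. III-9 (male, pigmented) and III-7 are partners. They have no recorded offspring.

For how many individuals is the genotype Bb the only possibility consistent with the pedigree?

Obligate heterozygotes: II-1 is pigmented so carries B and received b from I-1 (bb), so II-1 is Bb; II-2 is pigmented so carries B and received b from I-1 (bb), so II-2 is Bb; II-3 is pigmented so carries B and passed b to III-3 (bb), so II-3 is Bb; II-4 is pigmented so carries B and passed b to III-8 (bb), so II-4 is Bb.
Every other individual is either homozygous by phenotype or has at least one consistent homozygous assignment, so the count is 4.

4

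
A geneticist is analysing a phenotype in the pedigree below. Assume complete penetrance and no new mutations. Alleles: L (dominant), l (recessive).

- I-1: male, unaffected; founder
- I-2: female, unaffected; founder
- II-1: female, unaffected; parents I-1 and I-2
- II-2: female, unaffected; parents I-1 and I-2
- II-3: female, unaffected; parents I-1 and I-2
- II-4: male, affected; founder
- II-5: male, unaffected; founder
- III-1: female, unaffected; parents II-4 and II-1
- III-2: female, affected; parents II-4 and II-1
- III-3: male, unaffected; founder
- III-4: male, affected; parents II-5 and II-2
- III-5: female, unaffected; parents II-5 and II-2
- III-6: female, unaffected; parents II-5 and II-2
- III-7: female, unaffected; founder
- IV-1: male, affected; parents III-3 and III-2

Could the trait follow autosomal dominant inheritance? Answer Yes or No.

No

Under autosomal dominant, III-4 (affected, male) cannot arise from II-5 (unaffected) × II-2 (unaffected).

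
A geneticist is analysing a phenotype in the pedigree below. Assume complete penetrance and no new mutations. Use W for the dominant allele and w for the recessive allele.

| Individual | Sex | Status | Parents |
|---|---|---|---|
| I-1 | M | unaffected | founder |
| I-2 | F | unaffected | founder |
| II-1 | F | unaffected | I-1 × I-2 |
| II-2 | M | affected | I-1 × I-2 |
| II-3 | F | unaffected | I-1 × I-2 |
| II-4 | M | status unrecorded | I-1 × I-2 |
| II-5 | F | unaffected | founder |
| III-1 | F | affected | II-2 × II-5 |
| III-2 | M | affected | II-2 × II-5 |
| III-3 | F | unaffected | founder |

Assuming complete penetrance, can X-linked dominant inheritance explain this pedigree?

No

Under X-linked dominant, II-2 (affected, male) cannot arise from I-1 (unaffected) × I-2 (unaffected).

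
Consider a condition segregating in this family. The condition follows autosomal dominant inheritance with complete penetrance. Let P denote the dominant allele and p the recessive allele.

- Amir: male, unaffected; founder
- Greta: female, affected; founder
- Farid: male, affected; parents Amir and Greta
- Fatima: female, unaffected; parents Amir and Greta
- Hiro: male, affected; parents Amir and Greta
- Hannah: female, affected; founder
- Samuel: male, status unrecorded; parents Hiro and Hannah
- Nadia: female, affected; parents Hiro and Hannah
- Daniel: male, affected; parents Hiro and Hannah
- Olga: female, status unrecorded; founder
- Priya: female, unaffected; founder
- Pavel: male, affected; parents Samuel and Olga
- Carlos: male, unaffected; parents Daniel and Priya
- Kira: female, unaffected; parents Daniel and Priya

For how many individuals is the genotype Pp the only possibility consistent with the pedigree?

Obligate heterozygotes: Greta is affected so carries P and passed p to Fatima (pp), so Greta is Pp; Farid is affected so carries P and received p from Amir (pp), so Farid is Pp; Hiro is affected so carries P and received p from Amir (pp), so Hiro is Pp; Daniel is affected so carries P and passed p to Carlos (pp), so Daniel is Pp.
Every other individual is either homozygous by phenotype or has at least one consistent homozygous assignment, so the count is 4.

4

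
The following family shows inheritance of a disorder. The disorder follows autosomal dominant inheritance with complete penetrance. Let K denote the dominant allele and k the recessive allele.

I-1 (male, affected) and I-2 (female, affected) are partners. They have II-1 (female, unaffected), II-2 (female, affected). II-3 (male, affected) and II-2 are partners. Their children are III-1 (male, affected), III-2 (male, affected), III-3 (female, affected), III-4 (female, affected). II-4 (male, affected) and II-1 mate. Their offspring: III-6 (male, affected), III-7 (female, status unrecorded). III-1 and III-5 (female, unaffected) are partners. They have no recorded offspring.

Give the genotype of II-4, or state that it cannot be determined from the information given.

cannot be determined

II-4's phenotype allows KK or Kk, and no parent or child forces a single allele at both positions; consistent genotype assignments exist with II-4 as KK or Kk.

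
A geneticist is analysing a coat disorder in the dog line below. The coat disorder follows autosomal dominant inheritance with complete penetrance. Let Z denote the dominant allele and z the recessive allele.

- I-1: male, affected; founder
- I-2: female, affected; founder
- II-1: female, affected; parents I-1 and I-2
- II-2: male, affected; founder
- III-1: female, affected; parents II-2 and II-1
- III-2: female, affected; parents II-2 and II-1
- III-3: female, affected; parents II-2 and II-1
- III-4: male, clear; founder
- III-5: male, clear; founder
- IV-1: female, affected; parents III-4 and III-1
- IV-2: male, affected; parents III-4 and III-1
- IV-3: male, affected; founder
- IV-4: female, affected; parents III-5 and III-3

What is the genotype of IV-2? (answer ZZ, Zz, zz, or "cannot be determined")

Zz

From phenotype alone, IV-2 is ZZ or Zz.
IV-2 is affected so carries Z and received z from III-4 (zz), so IV-2 is Zz.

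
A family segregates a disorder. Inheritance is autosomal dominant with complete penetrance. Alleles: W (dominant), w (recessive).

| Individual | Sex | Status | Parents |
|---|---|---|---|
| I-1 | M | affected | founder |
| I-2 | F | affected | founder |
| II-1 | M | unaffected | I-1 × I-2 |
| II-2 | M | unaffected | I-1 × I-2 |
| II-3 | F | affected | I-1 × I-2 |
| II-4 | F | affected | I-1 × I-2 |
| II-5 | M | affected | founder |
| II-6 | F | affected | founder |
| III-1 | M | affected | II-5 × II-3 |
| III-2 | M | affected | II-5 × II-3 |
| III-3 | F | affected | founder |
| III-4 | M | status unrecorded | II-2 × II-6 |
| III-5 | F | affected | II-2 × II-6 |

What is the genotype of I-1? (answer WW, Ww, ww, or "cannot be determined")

From phenotype alone, I-1 is WW or Ww.
I-1 is affected so carries W and passed w to II-1 (ww), so I-1 is Ww.

Ww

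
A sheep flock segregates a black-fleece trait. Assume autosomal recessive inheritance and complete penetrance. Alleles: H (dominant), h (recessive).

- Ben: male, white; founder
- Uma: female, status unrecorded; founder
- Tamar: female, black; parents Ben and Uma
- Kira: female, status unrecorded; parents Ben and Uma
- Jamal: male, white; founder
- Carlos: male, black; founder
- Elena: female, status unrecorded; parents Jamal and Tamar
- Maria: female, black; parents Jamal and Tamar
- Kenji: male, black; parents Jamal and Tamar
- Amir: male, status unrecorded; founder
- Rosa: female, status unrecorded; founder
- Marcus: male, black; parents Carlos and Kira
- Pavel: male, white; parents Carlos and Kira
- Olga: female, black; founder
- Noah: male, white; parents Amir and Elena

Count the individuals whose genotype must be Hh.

Obligate heterozygotes: Ben is white so carries H and passed h to Tamar (hh), so Ben is Hh; Kira passed H to Pavel (Hh, whose h came from Carlos) and passed h to Marcus (hh), so Kira is Hh; Jamal is white so carries H and passed h to Maria (hh), so Jamal is Hh; Pavel is white so carries H and received h from Carlos (hh), so Pavel is Hh.
Every other individual is either homozygous by phenotype or has at least one consistent homozygous assignment, so the count is 4.

4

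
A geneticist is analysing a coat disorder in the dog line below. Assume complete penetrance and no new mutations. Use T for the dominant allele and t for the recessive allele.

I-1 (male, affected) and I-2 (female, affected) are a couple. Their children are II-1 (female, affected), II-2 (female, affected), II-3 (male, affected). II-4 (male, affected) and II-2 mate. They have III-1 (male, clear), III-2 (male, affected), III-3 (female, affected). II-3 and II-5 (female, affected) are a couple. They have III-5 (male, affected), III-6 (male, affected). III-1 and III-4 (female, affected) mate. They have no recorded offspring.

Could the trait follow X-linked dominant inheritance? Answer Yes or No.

Yes

A consistent assignment under X-linked dominant exists: I-1 X^T Y, I-2 X^T X^t, II-1 X^T X^T, II-2 X^T X^t, II-3 X^T Y, II-4 X^T Y, II-5 X^T X^T, III-1 X^t Y, III-2 X^T Y, III-3 X^T X^T, III-4 X^T X^T, III-5 X^T Y, III-6 X^T Y.
In this assignment every recorded phenotype matches its genotype and every non-founder's genotype is obtainable from its parents' genotypes, so the pedigree is consistent.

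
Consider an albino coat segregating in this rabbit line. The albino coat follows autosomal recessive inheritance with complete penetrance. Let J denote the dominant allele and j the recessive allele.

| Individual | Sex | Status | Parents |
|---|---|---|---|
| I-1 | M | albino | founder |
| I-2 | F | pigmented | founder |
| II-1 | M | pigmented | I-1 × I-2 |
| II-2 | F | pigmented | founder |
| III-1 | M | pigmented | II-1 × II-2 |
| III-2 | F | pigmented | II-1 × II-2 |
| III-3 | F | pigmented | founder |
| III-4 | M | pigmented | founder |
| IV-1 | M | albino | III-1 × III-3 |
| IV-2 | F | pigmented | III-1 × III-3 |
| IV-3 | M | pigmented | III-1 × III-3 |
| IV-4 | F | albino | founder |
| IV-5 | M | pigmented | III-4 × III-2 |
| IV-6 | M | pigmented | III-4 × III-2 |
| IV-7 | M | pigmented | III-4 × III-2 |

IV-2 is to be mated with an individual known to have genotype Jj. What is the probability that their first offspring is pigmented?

III-1 is pigmented so carries J and passed j to IV-1 (jj), so III-1 is Jj.
III-3 is pigmented so carries J and passed j to IV-1 (jj), so III-3 is Jj.
IV-2 is a pigmented offspring of III-1 (Jj) × III-3 (Jj), whose cross gives 1/4 JJ : 1/2 Jj : 1/4 jj; conditioning on being pigmented, IV-2 is JJ with probability 1/3, Jj with probability 2/3.
Summing over parental genotype combinations, P(offspring is pigmented) = 1/3·1 + 2/3·3/4 = 5/6.

5/6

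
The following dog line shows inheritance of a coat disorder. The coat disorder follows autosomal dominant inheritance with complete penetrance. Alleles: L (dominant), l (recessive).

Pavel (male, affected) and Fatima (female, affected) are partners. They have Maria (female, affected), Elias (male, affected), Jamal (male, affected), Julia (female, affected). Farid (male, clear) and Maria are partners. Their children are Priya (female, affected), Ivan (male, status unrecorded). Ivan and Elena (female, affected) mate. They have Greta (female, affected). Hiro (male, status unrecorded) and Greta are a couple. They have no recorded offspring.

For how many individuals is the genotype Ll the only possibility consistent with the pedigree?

1

Obligate heterozygotes: Priya is affected so carries L and received l from Farid (ll), so Priya is Ll.
Every other individual is either homozygous by phenotype or has at least one consistent homozygous assignment, so the count is 1.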